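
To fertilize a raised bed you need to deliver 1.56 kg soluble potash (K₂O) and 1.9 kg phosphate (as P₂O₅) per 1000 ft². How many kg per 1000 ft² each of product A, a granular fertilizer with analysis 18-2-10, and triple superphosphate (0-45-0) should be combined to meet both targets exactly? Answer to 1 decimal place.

15.6 kg product A, 3.5 kg triple superphosphate

With a, b = kg per 1000 ft² of product A and triple superphosphate:
K₂O: 0.1·a + 0·b = 1.56
P₂O₅: 0.02·a + 0.45·b = 1.9
Eliminate a: (row1) − 0.1/0.02·(row2) → -2.25·b = -7.94, so b = 3.52889.
Back-substitute: a = (1.56 − 0·3.52889) / 0.1 = 15.6.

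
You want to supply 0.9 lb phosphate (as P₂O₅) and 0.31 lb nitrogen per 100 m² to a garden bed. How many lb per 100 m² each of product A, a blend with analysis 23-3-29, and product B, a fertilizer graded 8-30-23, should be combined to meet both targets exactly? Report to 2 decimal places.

0.32 lb product A, 2.97 lb product B

Per-100 m² balance (a = product A, b = product B):
P₂O₅: 0.03·a + 0.3·b = 0.9
N: 0.23·a + 0.08·b = 0.31
From row1: a = (0.9 − 0.3·b) / 0.03.
Into row2: 0.23·(0.9 − 0.3·b)/0.03 + 0.08·b = 0.31 → b = 2.96847, a = 0.315315.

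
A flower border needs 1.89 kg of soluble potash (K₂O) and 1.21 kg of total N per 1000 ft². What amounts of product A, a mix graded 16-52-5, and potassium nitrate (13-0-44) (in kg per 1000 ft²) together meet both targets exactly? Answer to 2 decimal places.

4.49 kg product A, 3.79 kg potassium nitrate

With a, b = kg per 1000 ft² of product A and potassium nitrate:
K₂O: 0.05·a + 0.44·b = 1.89
N: 0.16·a + 0.13·b = 1.21
Solving simultaneously: a = 4.4867, b = 3.7856.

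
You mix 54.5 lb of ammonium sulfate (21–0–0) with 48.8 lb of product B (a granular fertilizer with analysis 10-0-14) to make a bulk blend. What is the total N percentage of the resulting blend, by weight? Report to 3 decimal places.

Total mass = 54.5 + 48.8 = 103.3 lb.
N mass = 21%×54.5 + 10%×48.8 = 16.325 lb.
% N = 16.325 / 103.3 = 15.80348%.

15.803% N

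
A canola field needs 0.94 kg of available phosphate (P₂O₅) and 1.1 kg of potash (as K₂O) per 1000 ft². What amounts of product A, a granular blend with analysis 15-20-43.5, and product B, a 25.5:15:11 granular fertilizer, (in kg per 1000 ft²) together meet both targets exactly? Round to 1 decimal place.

1.4 kg product A, 4.4 kg product B

With a, b = kg per 1000 ft² of product A and product B:
P₂O₅: 0.2·a + 0.15·b = 0.94
K₂O: 0.435·a + 0.11·b = 1.1
From row1: a = (0.94 − 0.15·b) / 0.2.
Into row2: 0.435·(0.94 − 0.15·b)/0.2 + 0.11·b = 1.1 → b = 4.36763, a = 1.42428.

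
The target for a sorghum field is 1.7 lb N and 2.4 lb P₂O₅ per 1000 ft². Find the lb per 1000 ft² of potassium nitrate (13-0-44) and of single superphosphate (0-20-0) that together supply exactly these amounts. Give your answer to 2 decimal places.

Per-1000 ft² balance (a = potassium nitrate, b = single superphosphate):
N: 0.13·a + 0·b = 1.7
P₂O₅: 0·a + 0.2·b = 2.4
Solving simultaneously: a = 13.0769, b = 12.

13.08 lb potassium nitrate, 12.00 lb single superphosphate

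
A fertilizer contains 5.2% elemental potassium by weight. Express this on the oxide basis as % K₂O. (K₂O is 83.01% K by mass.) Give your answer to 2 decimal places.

6.26% K₂O

%K₂O = 5.2 / 0.8301 = 6.26431%.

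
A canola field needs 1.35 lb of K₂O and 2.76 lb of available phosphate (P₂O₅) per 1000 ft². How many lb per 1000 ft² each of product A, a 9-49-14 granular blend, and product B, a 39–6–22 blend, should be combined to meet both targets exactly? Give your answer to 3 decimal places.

5.294 lb product A, 2.768 lb product B

With a, b = lb per 1000 ft² of product A and product B:
K₂O: 0.14·a + 0.22·b = 1.35
P₂O₅: 0.49·a + 0.06·b = 2.76
Eliminate a: (row1) − 0.14/0.49·(row2) → 0.202857·b = 0.561429, so b = 2.76761.
Back-substitute: a = (1.35 − 0.22·2.76761) / 0.14 = 5.29376.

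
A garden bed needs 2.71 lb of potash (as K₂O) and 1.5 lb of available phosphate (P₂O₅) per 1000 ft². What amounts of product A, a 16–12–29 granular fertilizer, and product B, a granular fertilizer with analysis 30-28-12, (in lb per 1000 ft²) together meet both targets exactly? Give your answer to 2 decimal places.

Let a = lb of product A, b = lb of product B (per 1000 ft²).
K₂O: 0.29·a + 0.12·b = 2.71
P₂O₅: 0.12·a + 0.28·b = 1.5
From row1: a = (2.71 − 0.12·b) / 0.29.
Into row2: 0.12·(2.71 − 0.12·b)/0.29 + 0.28·b = 1.5 → b = 1.64371, a = 8.66467.

8.66 lb product A, 1.64 lb product B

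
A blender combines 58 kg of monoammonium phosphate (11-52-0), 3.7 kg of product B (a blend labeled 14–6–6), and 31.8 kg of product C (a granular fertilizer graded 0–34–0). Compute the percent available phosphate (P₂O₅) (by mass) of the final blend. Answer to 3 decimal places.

44.058% P₂O₅

Total mass = 58 + 3.7 + 31.8 = 93.5 kg.
P₂O₅ mass = 52%×58 + 6%×3.7 + 34%×31.8 = 41.194 kg.
% P₂O₅ = 41.194 / 93.5 = 44.0578%.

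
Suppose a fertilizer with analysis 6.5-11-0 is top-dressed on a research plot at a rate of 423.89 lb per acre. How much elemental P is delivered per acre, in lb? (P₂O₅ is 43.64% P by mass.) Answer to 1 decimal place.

P₂O₅ per acre = 423.89 × 11% = 46.6279 lb.
Elemental P = 46.6279 × 0.4364 = 20.3484 lb per acre.

20.3 lb P per acre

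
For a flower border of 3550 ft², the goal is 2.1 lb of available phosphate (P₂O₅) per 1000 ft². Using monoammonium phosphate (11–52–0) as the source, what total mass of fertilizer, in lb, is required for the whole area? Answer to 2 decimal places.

Product per 1000 ft² = 2.1 / 52% = 4.03846 lb.
Total product = 4.03846 × 3550 / 1000 = 14.3365 lb.

14.34 lb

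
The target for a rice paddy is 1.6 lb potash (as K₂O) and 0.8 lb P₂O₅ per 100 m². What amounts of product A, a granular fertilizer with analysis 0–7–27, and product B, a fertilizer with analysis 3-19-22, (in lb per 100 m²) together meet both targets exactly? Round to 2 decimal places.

3.57 lb product A, 2.90 lb product B

Per-100 m² balance (a = product A, b = product B):
K₂O: 0.27·a + 0.22·b = 1.6
P₂O₅: 0.07·a + 0.19·b = 0.8
From row1: a = (1.6 − 0.22·b) / 0.27.
Into row2: 0.07·(1.6 − 0.22·b)/0.27 + 0.19·b = 0.8 → b = 2.89694, a = 3.56546.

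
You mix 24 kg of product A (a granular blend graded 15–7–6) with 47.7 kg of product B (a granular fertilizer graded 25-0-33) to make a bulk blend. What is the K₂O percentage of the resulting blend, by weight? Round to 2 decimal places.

23.96% K₂O

Total mass = 24 + 47.7 = 71.7 kg.
K₂O mass = 6%×24 + 33%×47.7 = 17.181 kg.
% K₂O = 17.181 / 71.7 = 23.9623%.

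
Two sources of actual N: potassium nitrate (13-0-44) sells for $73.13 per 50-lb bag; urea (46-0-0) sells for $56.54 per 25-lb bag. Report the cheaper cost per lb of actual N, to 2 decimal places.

potassium nitrate: N per bag = 50 × 13% = 6.5 lb; cost = 73.13 / 6.5 = $11.2508/lb N.
urea: N per bag = 25 × 46% = 11.5 lb; cost = 56.54 / 11.5 = $4.9165/lb N.
urea is cheaper.

$4.92 per lb N (urea)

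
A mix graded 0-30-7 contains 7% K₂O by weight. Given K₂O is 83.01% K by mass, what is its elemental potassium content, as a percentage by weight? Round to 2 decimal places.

%K = 7 × 0.8301 = 5.8107%.

5.81% K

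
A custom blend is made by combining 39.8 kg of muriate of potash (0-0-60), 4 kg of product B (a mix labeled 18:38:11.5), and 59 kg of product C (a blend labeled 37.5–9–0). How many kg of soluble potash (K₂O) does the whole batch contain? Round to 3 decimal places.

K₂O mass = 60%×39.8 + 11.5%×4 + 0%×59 = 24.34 kg.

24.340 kg K₂O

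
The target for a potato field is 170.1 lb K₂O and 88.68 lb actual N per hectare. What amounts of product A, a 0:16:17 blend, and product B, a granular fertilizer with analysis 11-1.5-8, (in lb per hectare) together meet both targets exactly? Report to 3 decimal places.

Per-hectare balance (a = product A, b = product B):
K₂O: 0.17·a + 0.08·b = 170.1
N: 0·a + 0.11·b = 88.68
Solving simultaneously: a = 621.2086, b = 806.1818.

621.209 lb product A, 806.182 lb product B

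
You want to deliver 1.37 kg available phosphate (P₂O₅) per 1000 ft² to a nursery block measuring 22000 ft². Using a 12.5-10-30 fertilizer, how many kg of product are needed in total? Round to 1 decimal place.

Product per 1000 ft² = 1.37 / 10% = 13.7 kg.
Total product = 13.7 × 22000 / 1000 = 301.4 kg.

301.4 kg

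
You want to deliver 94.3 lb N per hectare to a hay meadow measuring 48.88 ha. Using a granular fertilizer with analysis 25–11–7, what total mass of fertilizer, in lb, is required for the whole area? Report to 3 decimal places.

18437.536 lb

Product per hectare = 94.3 / 25% = 377.2 lb.
Total product = 377.2 × 48.88 = 18437.536 lb.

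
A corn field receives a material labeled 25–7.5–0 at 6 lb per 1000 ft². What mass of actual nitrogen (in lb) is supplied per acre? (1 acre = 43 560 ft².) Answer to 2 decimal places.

nitrogen per 1000 ft² = 6 × 25% = 1.5 lb.
Convert to per acre: 1.5 × 43.56 = 65.34 lb.

65.34 lb N per acre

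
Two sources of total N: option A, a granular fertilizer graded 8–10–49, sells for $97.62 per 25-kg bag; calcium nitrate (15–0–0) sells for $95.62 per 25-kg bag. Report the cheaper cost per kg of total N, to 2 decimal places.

$25.50 per kg N (calcium nitrate)

option A: N per bag = 25 × 8% = 2 kg; cost = 97.62 / 2 = $48.8100/kg N.
calcium nitrate: N per bag = 25 × 15% = 3.75 kg; cost = 95.62 / 3.75 = $25.4987/kg N.
calcium nitrate is cheaper.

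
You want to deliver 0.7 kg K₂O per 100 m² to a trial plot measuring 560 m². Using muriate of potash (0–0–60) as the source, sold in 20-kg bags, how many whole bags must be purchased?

Product per 100 m² = 0.7 / 60% = 1.16667 kg.
Total product = 1.16667 × 560 / 100 = 6.53333 kg.
Bags = ⌈6.53333 / 20⌉ = 1.

1 bags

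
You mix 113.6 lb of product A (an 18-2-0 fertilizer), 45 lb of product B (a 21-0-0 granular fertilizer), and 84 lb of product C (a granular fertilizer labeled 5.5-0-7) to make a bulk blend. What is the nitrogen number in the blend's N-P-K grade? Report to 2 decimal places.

14.23% N

Total mass = 113.6 + 45 + 84 = 242.6 lb.
N mass = 18%×113.6 + 21%×45 + 5.5%×84 = 34.518 lb.
% N = 34.518 / 242.6 = 14.2284%.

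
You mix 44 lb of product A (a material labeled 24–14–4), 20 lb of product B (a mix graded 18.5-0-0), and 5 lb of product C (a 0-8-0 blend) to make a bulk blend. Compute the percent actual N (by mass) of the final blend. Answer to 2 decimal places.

20.67% N

Total mass = 44 + 20 + 5 = 69 lb.
N mass = 24%×44 + 18.5%×20 + 0%×5 = 14.26 lb.
% N = 14.26 / 69 = 20.6667%.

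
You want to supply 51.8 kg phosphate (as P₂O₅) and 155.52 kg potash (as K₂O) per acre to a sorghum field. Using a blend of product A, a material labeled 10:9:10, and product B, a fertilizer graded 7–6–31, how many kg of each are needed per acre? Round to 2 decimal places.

307.16 kg product A, 402.59 kg product B

With a, b = kg per acre of product A and product B:
P₂O₅: 0.09·a + 0.06·b = 51.8
K₂O: 0.1·a + 0.31·b = 155.52
Eliminate b: (row1) − 0.06/0.31·(row2) → 0.0706452·a = 21.6994, so a = 307.1598.
Then b = (155.52 − 0.1·307.1598) / 0.31 = 402.594.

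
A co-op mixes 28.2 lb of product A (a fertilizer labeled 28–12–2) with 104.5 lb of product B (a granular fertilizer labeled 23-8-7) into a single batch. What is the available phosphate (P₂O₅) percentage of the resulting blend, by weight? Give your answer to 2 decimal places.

8.85% P₂O₅

Total mass = 28.2 + 104.5 = 132.7 lb.
P₂O₅ mass = 12%×28.2 + 8%×104.5 = 11.744 lb.
% P₂O₅ = 11.744 / 132.7 = 8.85004%.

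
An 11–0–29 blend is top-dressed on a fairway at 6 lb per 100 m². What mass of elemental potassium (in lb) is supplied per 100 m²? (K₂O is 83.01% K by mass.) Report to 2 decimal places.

K₂O per 100 m² = 6 × 29% = 1.74 lb.
Elemental K = 1.74 × 0.8301 = 1.44437 lb per 100 m².

1.44 lb K per hundred sq m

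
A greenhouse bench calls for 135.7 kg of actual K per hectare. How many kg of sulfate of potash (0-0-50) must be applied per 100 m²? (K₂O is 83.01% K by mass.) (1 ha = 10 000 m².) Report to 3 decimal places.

3.269 kg of product per hundred sq m

As K₂O: 135.7 / 0.8301 = 163.474 kg per hectare.
Product per hectare = 163.474 / 50% = 326.949 kg.
Convert to per 100 m²: 326.949 × 0.01 = 3.26949 kg.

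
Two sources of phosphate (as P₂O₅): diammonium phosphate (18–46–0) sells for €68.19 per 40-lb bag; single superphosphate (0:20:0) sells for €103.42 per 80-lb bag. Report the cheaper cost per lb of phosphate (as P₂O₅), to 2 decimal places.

€3.71 per lb P₂O₅ (diammonium phosphate)

diammonium phosphate: P₂O₅ per bag = 40 × 46% = 18.4 lb; cost = 68.19 / 18.4 = €3.7060/lb P₂O₅.
single superphosphate: P₂O₅ per bag = 80 × 20% = 16 lb; cost = 103.42 / 16 = €6.4638/lb P₂O₅.
diammonium phosphate is cheaper.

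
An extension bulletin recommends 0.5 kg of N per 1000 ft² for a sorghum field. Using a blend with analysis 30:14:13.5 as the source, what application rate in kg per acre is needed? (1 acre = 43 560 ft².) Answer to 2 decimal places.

72.60 kg of product per acre

Product per 1000 ft² = 0.5 / 30% = 1.66667 kg.
Convert to per acre: 1.66667 × 43.56 = 72.6 kg.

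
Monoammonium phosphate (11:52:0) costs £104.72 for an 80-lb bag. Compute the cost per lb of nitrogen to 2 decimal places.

N in bag = 80 × 11% = 8.8 lb.
Cost per lb N = £104.72 / 8.8 = £11.9000.

£11.90 per lb N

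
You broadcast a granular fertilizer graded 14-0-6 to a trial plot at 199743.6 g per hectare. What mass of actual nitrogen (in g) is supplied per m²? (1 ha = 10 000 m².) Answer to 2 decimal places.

2.80 g N per sq m

nitrogen per hectare = 199743.6 × 14% = 27964.1 g.
Convert to per m²: 27964.1 × 0.0001 = 2.79641 g.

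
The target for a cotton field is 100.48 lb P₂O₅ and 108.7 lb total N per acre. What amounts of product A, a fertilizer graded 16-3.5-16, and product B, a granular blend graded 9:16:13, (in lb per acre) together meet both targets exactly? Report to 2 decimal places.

Let a = lb of product A, b = lb of product B (per acre).
P₂O₅: 0.035·a + 0.16·b = 100.48
N: 0.16·a + 0.09·b = 108.7
Eliminate b: (row1) − 0.16/0.09·(row2) → -0.249444·a = -92.7644, so a = 371.884.
Then b = (108.7 − 0.16·371.884) / 0.09 = 546.6503.

371.88 lb product A, 546.65 lb product B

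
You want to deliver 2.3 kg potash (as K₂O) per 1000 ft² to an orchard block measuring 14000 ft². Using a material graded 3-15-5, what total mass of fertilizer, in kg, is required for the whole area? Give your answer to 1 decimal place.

644.0 kg

Product per 1000 ft² = 2.3 / 5% = 46 kg.
Total product = 46 × 14000 / 1000 = 644 kg.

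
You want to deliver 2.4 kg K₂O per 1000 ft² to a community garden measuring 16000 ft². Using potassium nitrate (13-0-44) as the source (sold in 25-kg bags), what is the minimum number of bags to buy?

4 bags

Product per 1000 ft² = 2.4 / 44% = 5.45455 kg.
Total product = 5.45455 × 16000 / 1000 = 87.2727 kg.
Bags = ⌈87.2727 / 25⌉ = 4.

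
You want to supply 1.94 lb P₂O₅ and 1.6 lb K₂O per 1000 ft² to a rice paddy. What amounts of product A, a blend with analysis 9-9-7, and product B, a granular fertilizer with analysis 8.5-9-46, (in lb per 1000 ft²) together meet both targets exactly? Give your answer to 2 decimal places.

21.32 lb product A, 0.23 lb product B

With a, b = lb per 1000 ft² of product A and product B:
P₂O₅: 0.09·a + 0.09·b = 1.94
K₂O: 0.07·a + 0.46·b = 1.6
Solving simultaneously: a = 21.3219, b = 0.233618.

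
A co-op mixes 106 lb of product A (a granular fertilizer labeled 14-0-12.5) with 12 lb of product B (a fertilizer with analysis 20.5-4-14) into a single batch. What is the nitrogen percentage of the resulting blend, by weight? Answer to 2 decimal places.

14.66% N

Total mass = 106 + 12 = 118 lb.
N mass = 14%×106 + 20.5%×12 = 17.3 lb.
% N = 17.3 / 118 = 14.661%.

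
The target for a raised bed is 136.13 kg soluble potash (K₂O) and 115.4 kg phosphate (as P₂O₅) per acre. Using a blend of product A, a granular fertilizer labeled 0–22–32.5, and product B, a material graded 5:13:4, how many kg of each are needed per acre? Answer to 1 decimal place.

391.1 kg product A, 225.9 kg product B

With a, b = kg per acre of product A and product B:
K₂O: 0.325·a + 0.04·b = 136.13
P₂O₅: 0.22·a + 0.13·b = 115.4
Eliminate b: (row1) − 0.04/0.13·(row2) → 0.257308·a = 100.622, so a = 391.058.
Then b = (115.4 − 0.22·391.058) / 0.13 = 225.901.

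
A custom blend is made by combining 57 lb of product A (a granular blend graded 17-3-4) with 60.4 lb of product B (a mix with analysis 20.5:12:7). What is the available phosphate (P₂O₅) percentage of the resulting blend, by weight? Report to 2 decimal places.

7.63% P₂O₅

Total mass = 57 + 60.4 = 117.4 lb.
P₂O₅ mass = 3%×57 + 12%×60.4 = 8.958 lb.
% P₂O₅ = 8.958 / 117.4 = 7.63032%.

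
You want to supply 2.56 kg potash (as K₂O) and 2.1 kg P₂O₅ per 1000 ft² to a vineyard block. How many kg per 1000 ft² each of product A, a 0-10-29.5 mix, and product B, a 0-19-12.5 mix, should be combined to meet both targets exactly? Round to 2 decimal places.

Per-1000 ft² balance (a = product A, b = product B):
K₂O: 0.295·a + 0.125·b = 2.56
P₂O₅: 0.1·a + 0.19·b = 2.1
Solving simultaneously: a = 5.14122, b = 8.34673.

5.14 kg product A, 8.35 kg product B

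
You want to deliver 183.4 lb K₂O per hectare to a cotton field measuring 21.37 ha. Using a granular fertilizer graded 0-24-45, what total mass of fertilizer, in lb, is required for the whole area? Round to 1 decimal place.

8709.5 lb

Product per hectare = 183.4 / 45% = 407.556 lb.
Total product = 407.556 × 21.37 = 8709.46 lb.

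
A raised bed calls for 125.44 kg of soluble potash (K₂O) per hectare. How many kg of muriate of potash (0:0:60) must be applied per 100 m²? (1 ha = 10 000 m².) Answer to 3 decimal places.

2.091 kg of product per hundred sq m

Product per hectare = 125.44 / 60% = 209.067 kg.
Convert to per 100 m²: 209.067 × 0.01 = 2.09067 kg.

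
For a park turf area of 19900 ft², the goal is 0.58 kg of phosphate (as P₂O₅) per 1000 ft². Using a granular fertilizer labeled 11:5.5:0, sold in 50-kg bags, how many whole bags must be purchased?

Product per 1000 ft² = 0.58 / 5.5% = 10.5455 kg.
Total product = 10.5455 × 19900 / 1000 = 209.855 kg.
Bags = ⌈209.855 / 50⌉ = 5.

5 bags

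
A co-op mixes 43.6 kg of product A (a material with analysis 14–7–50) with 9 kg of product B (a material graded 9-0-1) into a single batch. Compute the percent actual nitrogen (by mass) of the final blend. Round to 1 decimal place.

13.1% N

Total mass = 43.6 + 9 = 52.6 kg.
N mass = 14%×43.6 + 9%×9 = 6.914 kg.
% N = 6.914 / 52.6 = 13.1445%.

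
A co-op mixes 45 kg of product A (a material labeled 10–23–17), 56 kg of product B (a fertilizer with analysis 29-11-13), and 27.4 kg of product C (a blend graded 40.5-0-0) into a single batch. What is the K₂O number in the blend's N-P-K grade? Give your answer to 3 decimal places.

Total mass = 45 + 56 + 27.4 = 128.4 kg.
K₂O mass = 17%×45 + 13%×56 + 0%×27.4 = 14.93 kg.
% K₂O = 14.93 / 128.4 = 11.6277%.

11.628% K₂O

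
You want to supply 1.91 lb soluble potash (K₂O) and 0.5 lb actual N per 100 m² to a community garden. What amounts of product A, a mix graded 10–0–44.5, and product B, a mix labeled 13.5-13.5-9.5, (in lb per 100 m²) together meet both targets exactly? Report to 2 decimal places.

4.16 lb product A, 0.62 lb product B

With a, b = lb per 100 m² of product A and product B:
K₂O: 0.445·a + 0.095·b = 1.91
N: 0.1·a + 0.135·b = 0.5
Solving simultaneously: a = 4.15917, b = 0.622837.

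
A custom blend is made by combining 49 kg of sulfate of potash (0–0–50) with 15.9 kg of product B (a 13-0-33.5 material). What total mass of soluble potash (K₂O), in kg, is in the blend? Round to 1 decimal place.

29.8 kg K₂O

K₂O mass = 50%×49 + 33.5%×15.9 = 29.8265 kg.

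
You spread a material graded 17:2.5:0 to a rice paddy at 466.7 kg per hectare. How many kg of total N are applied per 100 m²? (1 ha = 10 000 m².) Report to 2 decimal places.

nitrogen per hectare = 466.7 × 17% = 79.339 kg.
Convert to per 100 m²: 79.339 × 0.01 = 0.79339 kg.

0.79 kg N per hundred sq m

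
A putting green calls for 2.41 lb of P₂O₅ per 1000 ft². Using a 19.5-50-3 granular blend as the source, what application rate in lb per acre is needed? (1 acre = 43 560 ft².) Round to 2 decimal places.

209.96 lb of product per acre

Product per 1000 ft² = 2.41 / 50% = 4.82 lb.
Convert to per acre: 4.82 × 43.56 = 209.959 lb.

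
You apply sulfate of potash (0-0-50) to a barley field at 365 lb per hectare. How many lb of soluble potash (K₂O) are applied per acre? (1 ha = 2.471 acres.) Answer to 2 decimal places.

K₂O per hectare = 365 × 50% = 182.5 lb.
Convert to per acre: 182.5 × 0.404694 = 73.8567 lb.

73.86 lb K₂O per acre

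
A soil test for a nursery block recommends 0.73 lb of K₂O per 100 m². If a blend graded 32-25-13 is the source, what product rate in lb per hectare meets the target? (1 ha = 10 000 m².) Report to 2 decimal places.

Product per 100 m² = 0.73 / 13% = 5.61538 lb.
Convert to per hectare: 5.61538 × 100 = 561.538 lb.

561.54 lb of product per hectare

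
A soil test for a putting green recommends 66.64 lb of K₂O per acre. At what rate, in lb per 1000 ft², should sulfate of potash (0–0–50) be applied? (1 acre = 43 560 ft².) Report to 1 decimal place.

3.1 lb of product per thousand sq ft

Product per acre = 66.64 / 50% = 133.28 lb.
Convert to per 1000 ft²: 133.28 × 0.0229568 = 3.05969 lb.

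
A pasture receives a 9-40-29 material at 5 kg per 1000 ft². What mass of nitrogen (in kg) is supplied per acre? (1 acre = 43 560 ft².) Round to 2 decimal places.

19.60 kg N per acre

nitrogen per 1000 ft² = 5 × 9% = 0.45 kg.
Convert to per acre: 0.45 × 43.56 = 19.602 kg.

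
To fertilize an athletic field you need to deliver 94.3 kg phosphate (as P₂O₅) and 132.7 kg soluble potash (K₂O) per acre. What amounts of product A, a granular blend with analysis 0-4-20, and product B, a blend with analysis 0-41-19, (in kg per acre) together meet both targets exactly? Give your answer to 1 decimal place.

With a, b = kg per acre of product A and product B:
P₂O₅: 0.04·a + 0.41·b = 94.3
K₂O: 0.2·a + 0.19·b = 132.7
Solving simultaneously: a = 490.457, b = 182.151.

490.5 kg product A, 182.2 kg product B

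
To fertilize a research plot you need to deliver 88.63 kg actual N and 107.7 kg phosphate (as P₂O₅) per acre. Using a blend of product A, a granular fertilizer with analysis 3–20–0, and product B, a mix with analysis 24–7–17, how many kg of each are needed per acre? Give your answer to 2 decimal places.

427.97 kg product A, 315.80 kg product B

Let a = kg of product A, b = kg of product B (per acre).
N: 0.03·a + 0.24·b = 88.63
P₂O₅: 0.2·a + 0.07·b = 107.7
Eliminate b: (row1) − 0.24/0.07·(row2) → -0.655714·a = -280.627, so a = 427.972.
Then b = (107.7 − 0.2·427.972) / 0.07 = 315.795.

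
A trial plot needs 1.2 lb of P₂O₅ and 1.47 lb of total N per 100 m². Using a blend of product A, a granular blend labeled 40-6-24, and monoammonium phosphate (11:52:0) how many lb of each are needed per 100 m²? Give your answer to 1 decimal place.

Per-100 m² balance (a = product A, b = monoammonium phosphate):
P₂O₅: 0.06·a + 0.52·b = 1.2
N: 0.4·a + 0.11·b = 1.47
From row1: a = (1.2 − 0.52·b) / 0.06.
Into row2: 0.4·(1.2 − 0.52·b)/0.06 + 0.11·b = 1.47 → b = 1.94538, a = 3.14002.

3.1 lb product A, 1.9 lb monoammonium phosphate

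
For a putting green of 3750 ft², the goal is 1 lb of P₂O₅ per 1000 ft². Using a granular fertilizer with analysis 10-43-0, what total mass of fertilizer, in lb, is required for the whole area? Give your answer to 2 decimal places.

Product per 1000 ft² = 1 / 43% = 2.32558 lb.
Total product = 2.32558 × 3750 / 1000 = 8.72093 lb.

8.72 lb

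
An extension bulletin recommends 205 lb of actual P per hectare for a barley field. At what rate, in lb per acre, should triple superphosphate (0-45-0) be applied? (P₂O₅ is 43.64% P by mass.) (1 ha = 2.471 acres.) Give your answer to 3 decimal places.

As P₂O₅: 205 / 0.4364 = 469.753 lb per hectare.
Product per hectare = 469.753 / 45% = 1043.89 lb.
Convert to per acre: 1043.89 × 0.404694 = 422.4583 lb.

422.458 lb of product per acre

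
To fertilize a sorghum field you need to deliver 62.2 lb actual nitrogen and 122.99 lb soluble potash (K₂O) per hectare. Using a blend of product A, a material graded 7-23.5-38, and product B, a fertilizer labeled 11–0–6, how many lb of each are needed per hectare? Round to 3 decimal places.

260.556 lb product A, 399.646 lb product B

Per-hectare balance (a = product A, b = product B):
N: 0.07·a + 0.11·b = 62.2
K₂O: 0.38·a + 0.06·b = 122.99
Eliminate a: (row1) − 0.07/0.38·(row2) → 0.0989474·b = 39.5439, so b = 399.6463.
Back-substitute: a = (62.2 − 0.11·399.6463) / 0.07 = 260.5559.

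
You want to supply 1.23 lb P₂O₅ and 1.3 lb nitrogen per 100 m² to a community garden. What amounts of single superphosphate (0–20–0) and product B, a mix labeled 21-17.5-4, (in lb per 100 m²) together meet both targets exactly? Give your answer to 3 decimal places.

Let a = lb of single superphosphate, b = lb of product B (per 100 m²).
P₂O₅: 0.2·a + 0.175·b = 1.23
N: 0·a + 0.21·b = 1.3
Solving simultaneously: a = 0.733333, b = 6.19048.

0.733 lb single superphosphate, 6.190 lb product B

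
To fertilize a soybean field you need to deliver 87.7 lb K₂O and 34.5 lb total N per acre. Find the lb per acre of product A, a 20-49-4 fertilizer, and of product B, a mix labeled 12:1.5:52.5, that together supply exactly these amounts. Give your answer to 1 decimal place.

Per-acre balance (a = product A, b = product B):
K₂O: 0.04·a + 0.525·b = 87.7
N: 0.2·a + 0.12·b = 34.5
Eliminate b: (row1) − 0.525/0.12·(row2) → -0.835·a = -63.2375, so a = 75.7335.
Then b = (34.5 − 0.2·75.7335) / 0.12 = 161.277.

75.7 lb product A, 161.3 lb product B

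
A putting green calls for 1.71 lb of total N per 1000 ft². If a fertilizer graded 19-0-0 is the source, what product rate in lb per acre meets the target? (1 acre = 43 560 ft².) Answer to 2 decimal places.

392.04 lb of product per acre

Product per 1000 ft² = 1.71 / 19% = 9 lb.
Convert to per acre: 9 × 43.56 = 392.04 lb.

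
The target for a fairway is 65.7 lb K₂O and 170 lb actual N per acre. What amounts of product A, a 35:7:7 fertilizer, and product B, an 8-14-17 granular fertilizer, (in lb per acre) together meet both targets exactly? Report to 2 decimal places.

With a, b = lb per acre of product A and product B:
K₂O: 0.07·a + 0.17·b = 65.7
N: 0.35·a + 0.08·b = 170
Solving simultaneously: a = 438.664, b = 205.844.

438.66 lb product A, 205.84 lb product B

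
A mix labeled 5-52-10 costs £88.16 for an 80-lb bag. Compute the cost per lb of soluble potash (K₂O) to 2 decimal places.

£11.02 per lb K₂O

K₂O in bag = 80 × 10% = 8 lb.
Cost per lb K₂O = £88.16 / 8 = £11.0200.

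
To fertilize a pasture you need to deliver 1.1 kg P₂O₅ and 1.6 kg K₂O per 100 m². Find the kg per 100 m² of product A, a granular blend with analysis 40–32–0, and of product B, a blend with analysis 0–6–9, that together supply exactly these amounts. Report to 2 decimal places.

0.10 kg product A, 17.78 kg product B

With a, b = kg per 100 m² of product A and product B:
P₂O₅: 0.32·a + 0.06·b = 1.1
K₂O: 0·a + 0.09·b = 1.6
Solving simultaneously: a = 0.104167, b = 17.7778.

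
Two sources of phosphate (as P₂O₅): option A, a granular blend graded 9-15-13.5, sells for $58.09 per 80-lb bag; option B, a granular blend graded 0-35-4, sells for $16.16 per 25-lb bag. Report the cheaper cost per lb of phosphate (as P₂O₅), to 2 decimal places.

option A: P₂O₅ per bag = 80 × 15% = 12 lb; cost = 58.09 / 12 = $4.8408/lb P₂O₅.
option B: P₂O₅ per bag = 25 × 35% = 8.75 lb; cost = 16.16 / 8.75 = $1.8469/lb P₂O₅.
option B is cheaper.

$1.85 per lb P₂O₅ (option B)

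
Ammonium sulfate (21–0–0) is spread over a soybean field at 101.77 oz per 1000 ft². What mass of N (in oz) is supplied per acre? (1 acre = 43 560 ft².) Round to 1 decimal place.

931.0 oz N per acre

nitrogen per 1000 ft² = 101.77 × 21% = 21.3717 oz.
Convert to per acre: 21.3717 × 43.56 = 930.951 oz.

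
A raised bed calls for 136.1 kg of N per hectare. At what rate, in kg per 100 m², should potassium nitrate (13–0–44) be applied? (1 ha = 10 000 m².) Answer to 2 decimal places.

10.47 kg of product per hundred sq m

Product per hectare = 136.1 / 13% = 1046.92 kg.
Convert to per 100 m²: 1046.92 × 0.01 = 10.4692 kg.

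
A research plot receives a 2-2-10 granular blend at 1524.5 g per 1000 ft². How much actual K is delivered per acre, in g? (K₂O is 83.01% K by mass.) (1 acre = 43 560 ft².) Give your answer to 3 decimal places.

K₂O per 1000 ft² = 1524.5 × 10% = 152.45 g.
Elemental K = 152.45 × 0.8301 = 126.549 g per 1000 ft².
Convert to per acre: 126.549 × 43.56 = 5512.4633 g.

5512.463 g K per acre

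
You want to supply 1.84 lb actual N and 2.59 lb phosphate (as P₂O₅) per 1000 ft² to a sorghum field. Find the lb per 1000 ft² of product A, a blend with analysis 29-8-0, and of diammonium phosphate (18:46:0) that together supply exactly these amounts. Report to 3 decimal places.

Let a = lb of product A, b = lb of diammonium phosphate (per 1000 ft²).
N: 0.29·a + 0.18·b = 1.84
P₂O₅: 0.08·a + 0.46·b = 2.59
From row1: a = (1.84 − 0.18·b) / 0.29.
Into row2: 0.08·(1.84 − 0.18·b)/0.29 + 0.46·b = 2.59 → b = 5.07479, a = 3.19496.

3.195 lb product A, 5.075 lb diammonium phosphate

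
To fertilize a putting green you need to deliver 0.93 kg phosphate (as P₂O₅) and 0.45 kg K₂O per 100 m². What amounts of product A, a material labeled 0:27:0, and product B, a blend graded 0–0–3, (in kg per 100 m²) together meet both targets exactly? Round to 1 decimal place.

Per-100 m² balance (a = product A, b = product B):
P₂O₅: 0.27·a + 0·b = 0.93
K₂O: 0·a + 0.03·b = 0.45
Solving simultaneously: a = 3.44444, b = 15.

3.4 kg product A, 15.0 kg product B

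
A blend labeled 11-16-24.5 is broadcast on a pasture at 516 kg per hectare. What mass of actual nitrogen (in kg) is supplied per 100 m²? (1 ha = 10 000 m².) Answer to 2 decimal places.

nitrogen per hectare = 516 × 11% = 56.76 kg.
Convert to per 100 m²: 56.76 × 0.01 = 0.5676 kg.

0.57 kg N per hundred sq m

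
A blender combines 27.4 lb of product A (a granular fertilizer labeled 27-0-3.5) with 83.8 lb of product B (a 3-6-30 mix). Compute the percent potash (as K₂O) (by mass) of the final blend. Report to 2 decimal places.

23.47% K₂O

Total mass = 27.4 + 83.8 = 111.2 lb.
K₂O mass = 3.5%×27.4 + 30%×83.8 = 26.099 lb.
% K₂O = 26.099 / 111.2 = 23.4703%.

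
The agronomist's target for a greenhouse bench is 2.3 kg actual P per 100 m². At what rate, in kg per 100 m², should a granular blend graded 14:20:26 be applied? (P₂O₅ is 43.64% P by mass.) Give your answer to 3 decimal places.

26.352 kg of product per hundred sq m

As P₂O₅: 2.3 / 0.4364 = 5.27039 kg per 100 m².
Product per 100 m² = 5.27039 / 20% = 26.35197 kg.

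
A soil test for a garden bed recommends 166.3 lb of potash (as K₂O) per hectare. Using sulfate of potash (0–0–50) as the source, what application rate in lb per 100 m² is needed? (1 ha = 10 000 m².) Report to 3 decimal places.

Product per hectare = 166.3 / 50% = 332.6 lb.
Convert to per 100 m²: 332.6 × 0.01 = 3.326 lb.

3.326 lb of product per hundred sq m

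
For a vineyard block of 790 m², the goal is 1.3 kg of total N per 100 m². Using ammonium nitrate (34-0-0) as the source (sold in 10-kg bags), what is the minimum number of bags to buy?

4 bags

Product per 100 m² = 1.3 / 34% = 3.82353 kg.
Total product = 3.82353 × 790 / 100 = 30.2059 kg.
Bags = ⌈30.2059 / 10⌉ = 4.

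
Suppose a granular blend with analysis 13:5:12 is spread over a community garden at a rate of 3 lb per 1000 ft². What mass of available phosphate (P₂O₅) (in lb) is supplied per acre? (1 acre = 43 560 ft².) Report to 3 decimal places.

P₂O₅ per 1000 ft² = 3 × 5% = 0.15 lb.
Convert to per acre: 0.15 × 43.56 = 6.534 lb.

6.534 lb P₂O₅ per acre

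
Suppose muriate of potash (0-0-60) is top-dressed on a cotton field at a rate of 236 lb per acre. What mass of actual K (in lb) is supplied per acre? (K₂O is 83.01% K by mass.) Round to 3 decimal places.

K₂O per acre = 236 × 60% = 141.6 lb.
Elemental K = 141.6 × 0.8301 = 117.5422 lb per acre.

117.542 lb K per acre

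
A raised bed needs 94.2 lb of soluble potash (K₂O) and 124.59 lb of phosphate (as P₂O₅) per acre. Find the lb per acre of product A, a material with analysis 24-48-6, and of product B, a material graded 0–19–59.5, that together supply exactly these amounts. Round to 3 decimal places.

Per-acre balance (a = product A, b = product B):
K₂O: 0.06·a + 0.595·b = 94.2
P₂O₅: 0.48·a + 0.19·b = 124.59
From row1: a = (94.2 − 0.595·b) / 0.06.
Into row2: 0.48·(94.2 − 0.595·b)/0.06 + 0.19·b = 124.59 → b = 137.6389, a = 205.0804.

205.080 lb product A, 137.639 lb product B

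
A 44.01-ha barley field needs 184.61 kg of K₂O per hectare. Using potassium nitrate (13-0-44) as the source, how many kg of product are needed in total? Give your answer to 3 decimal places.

Product per hectare = 184.61 / 44% = 419.568 kg.
Total product = 419.568 × 44.01 = 18465.1957 kg.

18465.196 kg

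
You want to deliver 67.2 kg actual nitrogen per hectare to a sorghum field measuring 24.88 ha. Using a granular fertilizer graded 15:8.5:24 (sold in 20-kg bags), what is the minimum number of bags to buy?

Product per hectare = 67.2 / 15% = 448 kg.
Total product = 448 × 24.88 = 11146.2 kg.
Bags = ⌈11146.2 / 20⌉ = 558.

558 bags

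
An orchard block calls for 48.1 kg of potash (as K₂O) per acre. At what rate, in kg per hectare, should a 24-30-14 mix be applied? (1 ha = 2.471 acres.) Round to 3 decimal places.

Product per acre = 48.1 / 14% = 343.571 kg.
Convert to per hectare: 343.571 × 2.471 = 848.965 kg.

848.965 kg of product per hectare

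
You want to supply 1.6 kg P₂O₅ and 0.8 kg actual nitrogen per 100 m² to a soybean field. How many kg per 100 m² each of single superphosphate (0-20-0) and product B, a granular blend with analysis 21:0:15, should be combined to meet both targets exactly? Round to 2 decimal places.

Let a = kg of single superphosphate, b = kg of product B (per 100 m²).
P₂O₅: 0.2·a + 0·b = 1.6
N: 0·a + 0.21·b = 0.8
Solving simultaneously: a = 8, b = 3.80952.

8.00 kg single superphosphate, 3.81 kg product B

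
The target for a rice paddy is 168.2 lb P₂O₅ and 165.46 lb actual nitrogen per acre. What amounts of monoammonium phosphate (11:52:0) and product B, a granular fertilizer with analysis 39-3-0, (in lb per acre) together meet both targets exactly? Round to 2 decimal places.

Per-acre balance (a = monoammonium phosphate, b = product B):
P₂O₅: 0.52·a + 0.03·b = 168.2
N: 0.11·a + 0.39·b = 165.46
Eliminate b: (row1) − 0.03/0.39·(row2) → 0.511538·a = 155.472, so a = 303.931.
Then b = (165.46 − 0.11·303.931) / 0.39 = 338.532.

303.93 lb monoammonium phosphate, 338.53 lb product B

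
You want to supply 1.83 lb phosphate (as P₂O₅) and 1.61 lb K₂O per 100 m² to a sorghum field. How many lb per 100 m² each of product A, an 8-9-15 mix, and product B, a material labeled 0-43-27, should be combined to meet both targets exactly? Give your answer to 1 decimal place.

4.9 lb product A, 3.2 lb product B

With a, b = lb per 100 m² of product A and product B:
P₂O₅: 0.09·a + 0.43·b = 1.83
K₂O: 0.15·a + 0.27·b = 1.61
Eliminate a: (row1) − 0.09/0.15·(row2) → 0.268·b = 0.864, so b = 3.22388.
Back-substitute: a = (1.83 − 0.43·3.22388) / 0.09 = 4.93035.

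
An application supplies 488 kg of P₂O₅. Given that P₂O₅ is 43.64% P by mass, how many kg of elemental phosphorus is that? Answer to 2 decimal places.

212.96 kg P

P = 488 × 0.4364 = 212.963 kg.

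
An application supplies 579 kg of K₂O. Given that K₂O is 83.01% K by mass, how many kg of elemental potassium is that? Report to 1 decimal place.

480.6 kg K

K = 579 × 0.8301 = 480.628 kg.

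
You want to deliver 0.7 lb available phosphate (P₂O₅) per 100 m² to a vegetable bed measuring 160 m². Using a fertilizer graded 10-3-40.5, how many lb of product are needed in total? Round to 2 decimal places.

Product per 100 m² = 0.7 / 3% = 23.3333 lb.
Total product = 23.3333 × 160 / 100 = 37.3333 lb.

37.33 lb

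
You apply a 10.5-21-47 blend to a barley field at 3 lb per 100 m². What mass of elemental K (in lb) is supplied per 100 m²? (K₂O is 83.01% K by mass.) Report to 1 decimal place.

K₂O per 100 m² = 3 × 47% = 1.41 lb.
Elemental K = 1.41 × 0.8301 = 1.17044 lb per 100 m².

1.2 lb K per hundred sq m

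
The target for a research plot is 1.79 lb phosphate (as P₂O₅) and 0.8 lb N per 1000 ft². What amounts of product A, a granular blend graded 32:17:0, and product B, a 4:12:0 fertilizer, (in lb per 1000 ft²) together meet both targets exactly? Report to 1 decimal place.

Per-1000 ft² balance (a = product A, b = product B):
P₂O₅: 0.17·a + 0.12·b = 1.79
N: 0.32·a + 0.04·b = 0.8
From row1: a = (1.79 − 0.12·b) / 0.17.
Into row2: 0.32·(1.79 − 0.12·b)/0.17 + 0.04·b = 0.8 → b = 13.8228, a = 0.772152.

0.8 lb product A, 13.8 lb product B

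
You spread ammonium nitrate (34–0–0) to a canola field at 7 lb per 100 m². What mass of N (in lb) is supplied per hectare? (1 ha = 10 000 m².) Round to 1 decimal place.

nitrogen per 100 m² = 7 × 34% = 2.38 lb.
Convert to per hectare: 2.38 × 100 = 238 lb.

238.0 lb N per hectare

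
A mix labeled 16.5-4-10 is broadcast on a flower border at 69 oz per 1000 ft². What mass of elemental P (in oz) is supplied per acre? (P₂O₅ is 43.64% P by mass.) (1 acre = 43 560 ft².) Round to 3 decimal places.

P₂O₅ per 1000 ft² = 69 × 4% = 2.76 oz.
Elemental P = 2.76 × 0.4364 = 1.20446 oz per 1000 ft².
Convert to per acre: 1.20446 × 43.56 = 52.46645 oz.

52.466 oz P per acre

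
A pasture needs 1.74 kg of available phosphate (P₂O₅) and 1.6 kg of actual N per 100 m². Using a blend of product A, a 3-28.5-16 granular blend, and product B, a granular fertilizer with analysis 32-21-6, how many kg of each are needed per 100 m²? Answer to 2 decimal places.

Per-100 m² balance (a = product A, b = product B):
P₂O₅: 0.285·a + 0.21·b = 1.74
N: 0.03·a + 0.32·b = 1.6
Eliminate a: (row1) − 0.285/0.03·(row2) → -2.83·b = -13.46, so b = 4.75618.
Back-substitute: a = (1.74 − 0.21·4.75618) / 0.285 = 2.60071.

2.60 kg product A, 4.76 kg product B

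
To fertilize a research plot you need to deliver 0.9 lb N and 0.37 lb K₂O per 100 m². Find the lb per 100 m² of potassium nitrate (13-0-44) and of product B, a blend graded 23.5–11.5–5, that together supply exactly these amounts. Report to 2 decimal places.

0.43 lb potassium nitrate, 3.59 lb product B

With a, b = lb per 100 m² of potassium nitrate and product B:
N: 0.13·a + 0.235·b = 0.9
K₂O: 0.44·a + 0.05·b = 0.37
Solving simultaneously: a = 0.432921, b = 3.5903.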